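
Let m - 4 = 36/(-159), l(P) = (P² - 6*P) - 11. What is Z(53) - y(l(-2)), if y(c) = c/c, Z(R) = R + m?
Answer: 2956/53 ≈ 55.774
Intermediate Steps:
l(P) = -11 + P² - 6*P
m = 200/53 (m = 4 + 36/(-159) = 4 + 36*(-1/159) = 4 - 12/53 = 200/53 ≈ 3.7736)
Z(R) = 200/53 + R (Z(R) = R + 200/53 = 200/53 + R)
y(c) = 1
Z(53) - y(l(-2)) = (200/53 + 53) - 1*1 = 3009/53 - 1 = 2956/53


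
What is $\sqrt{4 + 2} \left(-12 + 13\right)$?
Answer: $\sqrt{6} \approx 2.4495$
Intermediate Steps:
$\sqrt{4 + 2} \left(-12 + 13\right) = \sqrt{6} \cdot 1 = \sqrt{6}$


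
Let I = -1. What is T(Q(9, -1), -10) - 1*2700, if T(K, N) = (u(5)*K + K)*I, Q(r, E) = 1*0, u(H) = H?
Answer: -2700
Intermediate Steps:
Q(r, E) = 0
T(K, N) = -6*K (T(K, N) = (5*K + K)*(-1) = (6*K)*(-1) = -6*K)
T(Q(9, -1), -10) - 1*2700 = -6*0 - 1*2700 = 0 - 2700 = -2700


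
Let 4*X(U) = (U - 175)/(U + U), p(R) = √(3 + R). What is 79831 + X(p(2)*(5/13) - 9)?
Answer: 8662901211/108512 + 11375*√5/108512 ≈ 79834.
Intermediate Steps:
X(U) = (-175 + U)/(8*U) (X(U) = ((U - 175)/(U + U))/4 = ((-175 + U)/((2*U)))/4 = ((-175 + U)*(1/(2*U)))/4 = ((-175 + U)/(2*U))/4 = (-175 + U)/(8*U))
79831 + X(p(2)*(5/13) - 9) = 79831 + (-175 + (√(3 + 2)*(5/13) - 9))/(8*(√(3 + 2)*(5/13) - 9)) = 79831 + (-175 + (√5*(5*(1/13)) - 9))/(8*(√5*(5*(1/13)) - 9)) = 79831 + (-175 + (√5*(5/13) - 9))/(8*(√5*(5/13) - 9)) = 79831 + (-175 + (5*√5/13 - 9))/(8*(5*√5/13 - 9)) = 79831 + (-175 + (-9 + 5*√5/13))/(8*(-9 + 5*√5/13)) = 79831 + (-184 + 5*√5/13)/(8*(-9 + 5*√5/13))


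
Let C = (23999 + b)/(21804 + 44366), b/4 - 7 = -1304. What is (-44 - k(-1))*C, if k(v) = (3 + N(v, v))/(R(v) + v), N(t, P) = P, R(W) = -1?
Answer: -62221/5090 ≈ -12.224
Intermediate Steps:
b = -5188 (b = 28 + 4*(-1304) = 28 - 5216 = -5188)
C = 1447/5090 (C = (23999 - 5188)/(21804 + 44366) = 18811/66170 = 18811*(1/66170) = 1447/5090 ≈ 0.28428)
k(v) = (3 + v)/(-1 + v)
(-44 - k(-1))*C = (-44 - (3 - 1)/(-1 - 1))*(1447/5090) = (-44 - 2/(-2))*(1447/5090) = (-44 - (-1)*2/2)*(1447/5090) = (-44 - 1*(-1))*(1447/5090) = (-44 + 1)*(1447/5090) = -43*1447/5090 = -62221/5090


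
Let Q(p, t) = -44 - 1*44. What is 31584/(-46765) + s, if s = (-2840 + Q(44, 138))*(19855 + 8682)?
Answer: -83138554992/995 ≈ -8.3556e+7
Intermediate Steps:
Q(p, t) = -88 (Q(p, t) = -44 - 44 = -88)
s = -83556336 (s = (-2840 - 88)*(19855 + 8682) = -2928*28537 = -83556336)
31584/(-46765) + s = 31584/(-46765) - 83556336 = 31584*(-1/46765) - 83556336 = -672/995 - 83556336 = -83138554992/995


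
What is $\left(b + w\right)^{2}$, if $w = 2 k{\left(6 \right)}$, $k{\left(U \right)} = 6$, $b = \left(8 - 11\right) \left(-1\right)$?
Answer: $225$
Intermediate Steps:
$b = 3$ ($b = \left(-3\right) \left(-1\right) = 3$)
$w = 12$ ($w = 2 \cdot 6 = 12$)
$\left(b + w\right)^{2} = \left(3 + 12\right)^{2} = 15^{2} = 225$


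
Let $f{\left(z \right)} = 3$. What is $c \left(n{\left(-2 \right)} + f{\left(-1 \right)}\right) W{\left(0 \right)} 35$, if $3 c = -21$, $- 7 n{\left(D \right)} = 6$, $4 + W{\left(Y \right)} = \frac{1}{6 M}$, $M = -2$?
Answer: $\frac{8575}{4} \approx 2143.8$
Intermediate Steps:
$W{\left(Y \right)} = - \frac{49}{12}$ ($W{\left(Y \right)} = -4 + \frac{1}{6 \left(-2\right)} = -4 + \frac{1}{-12} = -4 - \frac{1}{12} = - \frac{49}{12}$)
$n{\left(D \right)} = - \frac{6}{7}$ ($n{\left(D \right)} = \left(- \frac{1}{7}\right) 6 = - \frac{6}{7}$)
$c = -7$ ($c = \frac{1}{3} \left(-21\right) = -7$)
$c \left(n{\left(-2 \right)} + f{\left(-1 \right)}\right) W{\left(0 \right)} 35 = - 7 \left(- \frac{6}{7} + 3\right) \left(- \frac{49}{12}\right) 35 = - 7 \cdot \frac{15}{7} \left(- \frac{49}{12}\right) 35 = \left(-7\right) \left(- \frac{35}{4}\right) 35 = \frac{245}{4} \cdot 35 = \frac{8575}{4}$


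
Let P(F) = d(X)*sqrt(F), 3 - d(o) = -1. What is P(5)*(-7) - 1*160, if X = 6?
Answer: -160 - 28*sqrt(5) ≈ -222.61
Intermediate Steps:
d(o) = 4 (d(o) = 3 - 1*(-1) = 3 + 1 = 4)
P(F) = 4*sqrt(F)
P(5)*(-7) - 1*160 = (4*sqrt(5))*(-7) - 1*160 = -28*sqrt(5) - 160 = -160 - 28*sqrt(5)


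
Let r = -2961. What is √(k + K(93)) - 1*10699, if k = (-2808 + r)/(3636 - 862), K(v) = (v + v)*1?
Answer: -10699 + √1415280930/2774 ≈ -10685.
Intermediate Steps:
K(v) = 2*v (K(v) = (2*v)*1 = 2*v)
k = -5769/2774 (k = (-2808 - 2961)/(3636 - 862) = -5769/2774 ≈ -2.0797)
√(k + K(93)) - 1*10699 = √(-5769/2774 + 2*93) - 1*10699 = √(-5769/2774 + 186) - 10699 = √(510195/2774) - 10699 = √1415280930/2774 - 10699 = -10699 + √1415280930/2774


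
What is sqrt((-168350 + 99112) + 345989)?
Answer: sqrt(276751) ≈ 526.07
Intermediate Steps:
sqrt((-168350 + 99112) + 345989) = sqrt(-69238 + 345989) = sqrt(276751)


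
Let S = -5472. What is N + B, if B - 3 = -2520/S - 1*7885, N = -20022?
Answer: -2120669/76 ≈ -27904.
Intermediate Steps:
B = -598997/76 (B = 3 + (-2520/(-5472) - 1*7885) = 3 + (-2520*(-1/5472) - 7885) = 3 + (35/76 - 7885) = 3 - 599225/76 = -598997/76 ≈ -7881.5)
N + B = -20022 - 598997/76 = -2120669/76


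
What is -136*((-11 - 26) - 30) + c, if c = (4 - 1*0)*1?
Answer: 9116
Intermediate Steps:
c = 4 (c = (4 + 0)*1 = 4*1 = 4)
-136*((-11 - 26) - 30) + c = -136*((-11 - 26) - 30) + 4 = -136*(-37 - 30) + 4 = -136*(-67) + 4 = 9112 + 4 = 9116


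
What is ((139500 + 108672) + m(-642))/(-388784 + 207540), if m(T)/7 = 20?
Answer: -62078/45311 ≈ -1.3700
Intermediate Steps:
m(T) = 140 (m(T) = 7*20 = 140)
((139500 + 108672) + m(-642))/(-388784 + 207540) = ((139500 + 108672) + 140)/(-388784 + 207540) = (248172 + 140)/(-181244) = 248312*(-1/181244) = -62078/45311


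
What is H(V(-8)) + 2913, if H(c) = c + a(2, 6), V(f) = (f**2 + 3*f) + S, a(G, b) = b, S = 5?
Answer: 2964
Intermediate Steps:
V(f) = 5 + f**2 + 3*f (V(f) = (f**2 + 3*f) + 5 = 5 + f**2 + 3*f)
H(c) = 6 + c (H(c) = c + 6 = 6 + c)
H(V(-8)) + 2913 = (6 + (5 + (-8)**2 + 3*(-8))) + 2913 = (6 + (5 + 64 - 24)) + 2913 = (6 + 45) + 2913 = 51 + 2913 = 2964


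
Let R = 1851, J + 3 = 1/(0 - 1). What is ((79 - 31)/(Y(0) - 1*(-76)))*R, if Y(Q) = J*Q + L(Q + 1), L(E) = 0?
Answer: 22212/19 ≈ 1169.1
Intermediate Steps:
J = -4 (J = -3 + 1/(0 - 1) = -3 + 1/(-1) = -3 - 1 = -4)
Y(Q) = -4*Q (Y(Q) = -4*Q + 0 = -4*Q)
((79 - 31)/(Y(0) - 1*(-76)))*R = ((79 - 31)/(-4*0 - 1*(-76)))*1851 = (48/(0 + 76))*1851 = (48/76)*1851 = (48*(1/76))*1851 = (12/19)*1851 = 22212/19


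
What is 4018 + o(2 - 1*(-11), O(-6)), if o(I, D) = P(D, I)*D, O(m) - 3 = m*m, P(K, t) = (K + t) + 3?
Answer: 6163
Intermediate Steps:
P(K, t) = 3 + K + t
O(m) = 3 + m² (O(m) = 3 + m*m = 3 + m²)
o(I, D) = D*(3 + D + I) (o(I, D) = (3 + D + I)*D = D*(3 + D + I))
4018 + o(2 - 1*(-11), O(-6)) = 4018 + (3 + (-6)²)*(3 + (3 + (-6)²) + (2 - 1*(-11))) = 4018 + (3 + 36)*(3 + (3 + 36) + (2 + 11)) = 4018 + 39*(3 + 39 + 13) = 4018 + 39*55 = 4018 + 2145 = 6163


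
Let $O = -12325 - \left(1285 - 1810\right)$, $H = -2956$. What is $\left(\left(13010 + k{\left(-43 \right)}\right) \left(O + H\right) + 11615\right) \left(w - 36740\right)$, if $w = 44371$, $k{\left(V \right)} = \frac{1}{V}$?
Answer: $- \frac{62989592561649}{43} \approx -1.4649 \cdot 10^{12}$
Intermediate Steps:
$O = -11800$ ($O = -12325 - -525 = -12325 + 525 = -11800$)
$\left(\left(13010 + k{\left(-43 \right)}\right) \left(O + H\right) + 11615\right) \left(w - 36740\right) = \left(\left(13010 + \frac{1}{-43}\right) \left(-11800 - 2956\right) + 11615\right) \left(44371 - 36740\right) = \left(\left(13010 - \frac{1}{43}\right) \left(-14756\right) + 11615\right) 7631 = \left(\frac{559429}{43} \left(-14756\right) + 11615\right) 7631 = \left(- \frac{8254934324}{43} + 11615\right) 7631 = \left(- \frac{8254434879}{43}\right) 7631 = - \frac{62989592561649}{43}$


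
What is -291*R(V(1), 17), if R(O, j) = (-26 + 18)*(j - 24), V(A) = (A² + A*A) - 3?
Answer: -16296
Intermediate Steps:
V(A) = -3 + 2*A² (V(A) = (A² + A²) - 3 = 2*A² - 3 = -3 + 2*A²)
R(O, j) = 192 - 8*j (R(O, j) = -8*(-24 + j) = 192 - 8*j)
-291*R(V(1), 17) = -291*(192 - 8*17) = -291*(192 - 136) = -291*56 = -16296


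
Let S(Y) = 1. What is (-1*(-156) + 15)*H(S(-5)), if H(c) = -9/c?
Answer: -1539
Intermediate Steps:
(-1*(-156) + 15)*H(S(-5)) = (-1*(-156) + 15)*(-9/1) = (156 + 15)*(-9*1) = 171*(-9) = -1539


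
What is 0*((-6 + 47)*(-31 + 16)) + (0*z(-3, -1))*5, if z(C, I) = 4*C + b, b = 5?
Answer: 0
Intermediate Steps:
z(C, I) = 5 + 4*C (z(C, I) = 4*C + 5 = 5 + 4*C)
0*((-6 + 47)*(-31 + 16)) + (0*z(-3, -1))*5 = 0*((-6 + 47)*(-31 + 16)) + (0*(5 + 4*(-3)))*5 = 0*(41*(-15)) + (0*(5 - 12))*5 = 0*(-615) + (0*(-7))*5 = 0 + 0*5 = 0 + 0 = 0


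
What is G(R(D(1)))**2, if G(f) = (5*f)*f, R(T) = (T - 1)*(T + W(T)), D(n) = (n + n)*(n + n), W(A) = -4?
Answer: 0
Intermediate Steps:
D(n) = 4*n**2 (D(n) = (2*n)*(2*n) = 4*n**2)
R(T) = (-1 + T)*(-4 + T) (R(T) = (T - 1)*(T - 4) = (-1 + T)*(-4 + T))
G(f) = 5*f**2
G(R(D(1)))**2 = (5*(4 + (4*1**2)**2 - 20*1**2)**2)**2 = (5*(4 + (4*1)**2 - 20)**2)**2 = (5*(4 + 4**2 - 5*4)**2)**2 = (5*(4 + 16 - 20)**2)**2 = (5*0**2)**2 = (5*0)**2 = 0**2 = 0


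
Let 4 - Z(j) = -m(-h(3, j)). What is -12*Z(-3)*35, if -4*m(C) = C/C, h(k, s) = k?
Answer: -1575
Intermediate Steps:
m(C) = -¼ (m(C) = -C/(4*C) = -¼*1 = -¼)
Z(j) = 15/4 (Z(j) = 4 - (-1)*(-1)/4 = 4 - 1*¼ = 4 - ¼ = 15/4)
-12*Z(-3)*35 = -12*15/4*35 = -45*35 = -1575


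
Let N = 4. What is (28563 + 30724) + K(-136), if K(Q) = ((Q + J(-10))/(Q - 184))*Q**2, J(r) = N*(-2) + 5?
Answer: 336606/5 ≈ 67321.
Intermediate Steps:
J(r) = -3 (J(r) = 4*(-2) + 5 = -8 + 5 = -3)
K(Q) = Q**2*(-3 + Q)/(-184 + Q) (K(Q) = ((Q - 3)/(Q - 184))*Q**2 = ((-3 + Q)/(-184 + Q))*Q**2 = Q**2*(-3 + Q)/(-184 + Q))
(28563 + 30724) + K(-136) = (28563 + 30724) + (-136)**2*(-3 - 136)/(-184 - 136) = 59287 + 18496*(-139)/(-320) = 59287 + 18496*(-1/320)*(-139) = 59287 + 40171/5 = 336606/5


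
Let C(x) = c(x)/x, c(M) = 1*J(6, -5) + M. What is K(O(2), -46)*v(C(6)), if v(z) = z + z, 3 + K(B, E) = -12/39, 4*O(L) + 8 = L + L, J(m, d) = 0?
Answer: -86/13 ≈ -6.6154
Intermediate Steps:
O(L) = -2 + L/2 (O(L) = -2 + (L + L)/4 = -2 + (2*L)/4 = -2 + L/2)
c(M) = M (c(M) = 1*0 + M = 0 + M = M)
K(B, E) = -43/13 (K(B, E) = -3 - 12/39 = -3 - 12*1/39 = -3 - 4/13 = -43/13)
C(x) = 1 (C(x) = x/x = 1)
v(z) = 2*z
K(O(2), -46)*v(C(6)) = -86/13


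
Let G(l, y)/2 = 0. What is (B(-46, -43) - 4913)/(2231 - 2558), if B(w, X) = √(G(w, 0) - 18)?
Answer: 4913/327 - I*√2/109 ≈ 15.024 - 0.012974*I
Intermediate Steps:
G(l, y) = 0 (G(l, y) = 2*0 = 0)
B(w, X) = 3*I*√2 (B(w, X) = √(0 - 18) = √(-18) = 3*I*√2)
(B(-46, -43) - 4913)/(2231 - 2558) = (3*I*√2 - 4913)/(2231 - 2558) = (-4913 + 3*I*√2)/(-327) = (-4913 + 3*I*√2)*(-1/327) = 4913/327 - I*√2/109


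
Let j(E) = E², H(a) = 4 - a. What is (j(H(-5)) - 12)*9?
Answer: 621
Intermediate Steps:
(j(H(-5)) - 12)*9 = ((4 - 1*(-5))² - 12)*9 = ((4 + 5)² - 12)*9 = (9² - 12)*9 = (81 - 12)*9 = 69*9 = 621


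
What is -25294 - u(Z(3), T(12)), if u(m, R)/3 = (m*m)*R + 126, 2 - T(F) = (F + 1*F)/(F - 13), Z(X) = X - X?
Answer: -25672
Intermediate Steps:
Z(X) = 0
T(F) = 2 - 2*F/(-13 + F) (T(F) = 2 - (F + 1*F)/(F - 13) = 2 - (F + F)/(-13 + F) = 2 - 2*F/(-13 + F))
u(m, R) = 378 + 3*R*m² (u(m, R) = 3*((m*m)*R + 126) = 3*(m²*R + 126) = 3*(R*m² + 126) = 3*(126 + R*m²) = 378 + 3*R*m²)
-25294 - u(Z(3), T(12)) = -25294 - (378 + 3*(-26/(-13 + 12))*0²) = -25294 - (378 + 3*(-26/(-1))*0) = -25294 - (378 + 3*(-26*(-1))*0) = -25294 - (378 + 3*26*0) = -25294 - (378 + 0) = -25294 - 1*378 = -25294 - 378 = -25672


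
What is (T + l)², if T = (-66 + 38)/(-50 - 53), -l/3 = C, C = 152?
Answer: 2203363600/10609 ≈ 2.0769e+5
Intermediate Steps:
l = -456 (l = -3*152 = -456)
T = 28/103 (T = -28/(-103) = -28*(-1/103) = 28/103 ≈ 0.27184)
(T + l)² = (28/103 - 456)² = (-46940/103)² = 2203363600/10609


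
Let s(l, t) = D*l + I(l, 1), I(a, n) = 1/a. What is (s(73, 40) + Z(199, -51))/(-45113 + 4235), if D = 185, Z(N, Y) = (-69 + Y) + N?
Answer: -991633/2984094 ≈ -0.33231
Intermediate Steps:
Z(N, Y) = -69 + N + Y
s(l, t) = 1/l + 185*l (s(l, t) = 185*l + 1/l = 1/l + 185*l)
(s(73, 40) + Z(199, -51))/(-45113 + 4235) = ((1/73 + 185*73) + (-69 + 199 - 51))/(-45113 + 4235) = ((1/73 + 13505) + 79)/(-40878) = (985866/73 + 79)*(-1/40878) = (991633/73)*(-1/40878) = -991633/2984094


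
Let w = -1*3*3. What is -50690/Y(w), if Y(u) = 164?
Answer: -25345/82 ≈ -309.09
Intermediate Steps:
w = -9 (w = -3*3 = -9)
-50690/Y(w) = -50690/164 = -50690*1/164 = -25345/82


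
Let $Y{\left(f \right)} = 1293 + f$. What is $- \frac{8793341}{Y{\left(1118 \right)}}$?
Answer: $- \frac{8793341}{2411} \approx -3647.2$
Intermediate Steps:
$- \frac{8793341}{Y{\left(1118 \right)}} = - \frac{8793341}{1293 + 1118} = - \frac{8793341}{2411}$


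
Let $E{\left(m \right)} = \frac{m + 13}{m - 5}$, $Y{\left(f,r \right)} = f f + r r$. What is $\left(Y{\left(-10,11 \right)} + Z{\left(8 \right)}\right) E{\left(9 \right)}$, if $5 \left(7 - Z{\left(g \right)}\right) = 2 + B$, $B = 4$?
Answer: $\frac{6237}{5} \approx 1247.4$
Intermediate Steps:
$Y{\left(f,r \right)} = f^{2} + r^{2}$
$E{\left(m \right)} = \frac{13 + m}{-5 + m}$
$Z{\left(g \right)} = \frac{29}{5}$ ($Z{\left(g \right)} = 7 - \frac{2 + 4}{5} = 7 - \frac{6}{5} = \frac{29}{5}$)
$\left(Y{\left(-10,11 \right)} + Z{\left(8 \right)}\right) E{\left(9 \right)} = \left(\left(\left(-10\right)^{2} + 11^{2}\right) + \frac{29}{5}\right) \frac{13 + 9}{-5 + 9} = \left(\left(100 + 121\right) + \frac{29}{5}\right) \frac{1}{4} \cdot 22 = \left(221 + \frac{29}{5}\right) \frac{1}{4} \cdot 22 = \frac{1134}{5} \cdot \frac{11}{2} = \frac{6237}{5}$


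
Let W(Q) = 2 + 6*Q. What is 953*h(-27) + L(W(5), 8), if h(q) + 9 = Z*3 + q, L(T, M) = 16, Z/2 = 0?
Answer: -34292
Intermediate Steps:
Z = 0 (Z = 2*0 = 0)
h(q) = -9 + q (h(q) = -9 + (0*3 + q) = -9 + (0 + q) = -9 + q)
953*h(-27) + L(W(5), 8) = 953*(-9 - 27) + 16 = 953*(-36) + 16 = -34308 + 16 = -34292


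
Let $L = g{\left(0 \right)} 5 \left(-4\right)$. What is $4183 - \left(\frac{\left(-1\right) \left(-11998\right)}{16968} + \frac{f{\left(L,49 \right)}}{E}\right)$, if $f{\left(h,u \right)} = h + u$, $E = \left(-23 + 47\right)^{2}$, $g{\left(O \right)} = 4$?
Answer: $\frac{243312203}{58176} \approx 4182.3$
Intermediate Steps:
$L = -80$ ($L = 4 \cdot 5 \left(-4\right) = 20 \left(-4\right) = -80$)
$E = 576$ ($E = 24^{2} = 576$)
$4183 - \left(\frac{\left(-1\right) \left(-11998\right)}{16968} + \frac{f{\left(L,49 \right)}}{E}\right) = 4183 - \left(\frac{\left(-1\right) \left(-11998\right)}{16968} + \frac{-80 + 49}{576}\right) = 4183 - \left(11998 \cdot \frac{1}{16968} - \frac{31}{576}\right) = 4183 - \left(\frac{857}{1212} - \frac{31}{576}\right) = 4183 - \frac{38005}{58176} = \frac{243312203}{58176}$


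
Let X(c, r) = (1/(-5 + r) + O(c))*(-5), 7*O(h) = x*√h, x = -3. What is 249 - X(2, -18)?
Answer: 5722/23 - 15*√2/7 ≈ 245.75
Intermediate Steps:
O(h) = -3*√h/7 (O(h) = (-3*√h)/7 = -3*√h/7)
X(c, r) = -5/(-5 + r) + 15*√c/7 (X(c, r) = (1/(-5 + r) - 3*√c/7)*(-5) = -5/(-5 + r) + 15*√c/7)
249 - X(2, -18) = 249 - 5*(-7 - 15*√2 + 3*(-18)*√2)/(7*(-5 - 18)) = 249 - 5*(-7 - 15*√2 - 54*√2)/(7*(-23)) = 249 - 5*(-1)*(-7 - 69*√2)/(7*23) = 249 - (5/23 + 15*√2/7) = 249 + (-5/23 - 15*√2/7) = 5722/23 - 15*√2/7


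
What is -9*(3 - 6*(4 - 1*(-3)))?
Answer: 351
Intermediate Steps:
-9*(3 - 6*(4 - 1*(-3))) = -9*(3 - 6*(4 + 3)) = -9*(3 - 6*7) = -9*(3 - 42) = -9*(-39) = 351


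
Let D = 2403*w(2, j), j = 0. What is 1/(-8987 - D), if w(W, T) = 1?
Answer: -1/11390 ≈ -8.7796e-5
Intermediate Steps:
D = 2403 (D = 2403*1 = 2403)
1/(-8987 - D) = 1/(-8987 - 1*2403) = 1/(-8987 - 2403) = 1/(-11390) = -1/11390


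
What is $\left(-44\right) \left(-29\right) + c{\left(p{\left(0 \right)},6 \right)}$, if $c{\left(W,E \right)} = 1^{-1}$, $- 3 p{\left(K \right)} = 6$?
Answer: $1277$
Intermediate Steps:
$p{\left(K \right)} = -2$ ($p{\left(K \right)} = \left(- \frac{1}{3}\right) 6 = -2$)
$c{\left(W,E \right)} = 1$
$\left(-44\right) \left(-29\right) + c{\left(p{\left(0 \right)},6 \right)} = \left(-44\right) \left(-29\right) + 1 = 1276 + 1 = 1277$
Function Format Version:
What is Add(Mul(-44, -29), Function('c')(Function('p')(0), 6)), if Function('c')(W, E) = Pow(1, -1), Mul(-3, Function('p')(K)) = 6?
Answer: 1277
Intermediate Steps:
Function('p')(K) = -2 (Function('p')(K) = Mul(Rational(-1, 3), 6) = -2)
Function('c')(W, E) = 1
Add(Mul(-44, -29), Function('c')(Function('p')(0), 6)) = Add(Mul(-44, -29), 1) = Add(1276, 1) = 1277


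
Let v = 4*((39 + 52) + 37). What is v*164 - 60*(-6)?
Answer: 84328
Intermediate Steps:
v = 512 (v = 4*(91 + 37) = 4*128 = 512)
v*164 - 60*(-6) = 512*164 - 60*(-6) = 83968 + 360 = 84328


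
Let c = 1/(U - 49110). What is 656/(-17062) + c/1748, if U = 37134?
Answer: -361388225/9399387552 ≈ -0.038448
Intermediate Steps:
c = -1/11976 (c = 1/(37134 - 49110) = 1/(-11976) = -1/11976 ≈ -8.3500e-5)
656/(-17062) + c/1748 = 656/(-17062) - 1/11976/1748 = 656*(-1/17062) - 1/11976*1/1748 = -328/8531 - 1/20934048 = -361388225/9399387552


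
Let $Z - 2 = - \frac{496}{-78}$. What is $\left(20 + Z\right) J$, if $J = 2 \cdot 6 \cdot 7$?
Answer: $\frac{30968}{13} \approx 2382.2$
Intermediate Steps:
$J = 84$ ($J = 12 \cdot 7 = 84$)
$Z = \frac{326}{39}$ ($Z = 2 - \frac{496}{-78} = 2 - - \frac{248}{39} = 2 + \frac{248}{39} = \frac{326}{39} \approx 8.359$)
$\left(20 + Z\right) J = \left(20 + \frac{326}{39}\right) 84 = \frac{1106}{39} \cdot 84 = \frac{30968}{13}$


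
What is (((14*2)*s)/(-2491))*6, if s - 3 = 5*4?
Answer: -3864/2491 ≈ -1.5512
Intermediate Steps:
s = 23 (s = 3 + 5*4 = 3 + 20 = 23)
(((14*2)*s)/(-2491))*6 = (((14*2)*23)/(-2491))*6 = ((28*23)*(-1/2491))*6 = (644*(-1/2491))*6 = -644/2491*6 = -3864/2491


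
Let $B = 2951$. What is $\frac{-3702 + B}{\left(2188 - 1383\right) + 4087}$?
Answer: $- \frac{751}{4892} \approx -0.15352$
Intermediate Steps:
$\frac{-3702 + B}{\left(2188 - 1383\right) + 4087} = \frac{-3702 + 2951}{\left(2188 - 1383\right) + 4087} = - \frac{751}{805 + 4087} = - \frac{751}{4892}$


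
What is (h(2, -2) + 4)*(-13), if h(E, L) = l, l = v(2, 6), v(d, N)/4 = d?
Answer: -156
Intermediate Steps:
v(d, N) = 4*d
l = 8 (l = 4*2 = 8)
h(E, L) = 8
(h(2, -2) + 4)*(-13) = (8 + 4)*(-13) = 12*(-13) = -156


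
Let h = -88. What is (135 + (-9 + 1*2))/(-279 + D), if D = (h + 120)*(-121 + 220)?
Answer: 128/2889 ≈ 0.044306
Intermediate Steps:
D = 3168 (D = (-88 + 120)*(-121 + 220) = 32*99 = 3168)
(135 + (-9 + 1*2))/(-279 + D) = (135 + (-9 + 1*2))/(-279 + 3168) = (135 + (-9 + 2))/2889 = (135 - 7)*(1/2889) = 128*(1/2889) = 128/2889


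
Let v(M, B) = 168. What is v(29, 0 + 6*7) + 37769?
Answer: 37937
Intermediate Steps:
v(29, 0 + 6*7) + 37769 = 168 + 37769 = 37937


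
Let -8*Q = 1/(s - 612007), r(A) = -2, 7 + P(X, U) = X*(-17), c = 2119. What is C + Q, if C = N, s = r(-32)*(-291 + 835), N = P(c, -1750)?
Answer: -176718502799/4904760 ≈ -36030.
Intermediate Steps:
P(X, U) = -7 - 17*X (P(X, U) = -7 + X*(-17) = -7 - 17*X)
N = -36030 (N = -7 - 17*2119 = -7 - 36023 = -36030)
s = -1088 (s = -2*(-291 + 835) = -2*544 = -1088)
C = -36030
Q = 1/4904760 (Q = -1/(8*(-1088 - 612007)) = -⅛/(-613095) = -⅛*(-1/613095) = 1/4904760 ≈ 2.0388e-7)
C + Q = -36030 + 1/4904760 = -176718502799/4904760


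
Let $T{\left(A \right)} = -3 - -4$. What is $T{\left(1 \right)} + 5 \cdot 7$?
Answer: $36$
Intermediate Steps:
$T{\left(A \right)} = 1$ ($T{\left(A \right)} = -3 + 4 = 1$)
$T{\left(1 \right)} + 5 \cdot 7 = 1 + 5 \cdot 7 = 1 + 35 = 36$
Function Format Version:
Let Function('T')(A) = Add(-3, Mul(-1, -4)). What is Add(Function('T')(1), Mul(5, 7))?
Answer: 36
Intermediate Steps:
Function('T')(A) = 1 (Function('T')(A) = Add(-3, 4) = 1)
Add(Function('T')(1), Mul(5, 7)) = Add(1, Mul(5, 7)) = Add(1, 35) = 36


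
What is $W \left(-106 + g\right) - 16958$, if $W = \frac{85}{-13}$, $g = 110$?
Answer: $- \frac{220794}{13} \approx -16984.0$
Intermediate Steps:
$W = - \frac{85}{13}$ ($W = 85 \left(- \frac{1}{13}\right) = - \frac{85}{13} \approx -6.5385$)
$W \left(-106 + g\right) - 16958 = - \frac{85 \left(-106 + 110\right)}{13} - 16958 = \left(- \frac{85}{13}\right) 4 - 16958 = - \frac{340}{13} - 16958 = - \frac{220794}{13}$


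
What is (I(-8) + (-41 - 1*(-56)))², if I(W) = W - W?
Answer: 225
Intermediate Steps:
I(W) = 0
(I(-8) + (-41 - 1*(-56)))² = (0 + (-41 - 1*(-56)))² = (0 + (-41 + 56))² = (0 + 15)² = 15² = 225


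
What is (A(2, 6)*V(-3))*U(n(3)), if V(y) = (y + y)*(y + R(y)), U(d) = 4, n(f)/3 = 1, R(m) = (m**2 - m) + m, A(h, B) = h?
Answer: -288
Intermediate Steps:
R(m) = m**2
n(f) = 3 (n(f) = 3*1 = 3)
V(y) = 2*y*(y + y**2) (V(y) = (y + y)*(y + y**2) = (2*y)*(y + y**2) = 2*y*(y + y**2))
(A(2, 6)*V(-3))*U(n(3)) = (2*(2*(-3)**2*(1 - 3)))*4 = (2*(2*9*(-2)))*4 = (2*(-36))*4 = -72*4 = -288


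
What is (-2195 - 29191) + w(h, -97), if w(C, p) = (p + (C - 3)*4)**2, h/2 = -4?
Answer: -11505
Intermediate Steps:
h = -8 (h = 2*(-4) = -8)
w(C, p) = (-12 + p + 4*C)**2 (w(C, p) = (p + (-3 + C)*4)**2 = (p + (-12 + 4*C))**2 = (-12 + p + 4*C)**2)
(-2195 - 29191) + w(h, -97) = (-2195 - 29191) + (-12 - 97 + 4*(-8))**2 = -31386 + (-12 - 97 - 32)**2 = -31386 + (-141)**2 = -31386 + 19881 = -11505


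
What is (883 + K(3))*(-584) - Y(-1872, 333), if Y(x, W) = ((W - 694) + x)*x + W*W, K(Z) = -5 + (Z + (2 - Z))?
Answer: -4804985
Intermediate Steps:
K(Z) = -3 (K(Z) = -5 + 2 = -3)
Y(x, W) = W**2 + x*(-694 + W + x) (Y(x, W) = ((-694 + W) + x)*x + W**2 = (-694 + W + x)*x + W**2 = x*(-694 + W + x) + W**2 = W**2 + x*(-694 + W + x))
(883 + K(3))*(-584) - Y(-1872, 333) = (883 - 3)*(-584) - (333**2 + (-1872)**2 - 694*(-1872) + 333*(-1872)) = 880*(-584) - (110889 + 3504384 + 1299168 - 623376) = -513920 - 1*4291065 = -513920 - 4291065 = -4804985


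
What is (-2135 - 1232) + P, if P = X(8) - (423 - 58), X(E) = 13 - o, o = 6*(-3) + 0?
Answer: -3701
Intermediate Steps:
o = -18 (o = -18 + 0 = -18)
X(E) = 31 (X(E) = 13 - 1*(-18) = 13 + 18 = 31)
P = -334 (P = 31 - (423 - 58) = 31 - 1*365 = 31 - 365 = -334)
(-2135 - 1232) + P = (-2135 - 1232) - 334 = -3367 - 334 = -3701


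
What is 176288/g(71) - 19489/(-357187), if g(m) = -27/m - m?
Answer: -159664776483/64650847 ≈ -2469.6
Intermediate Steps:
g(m) = -m - 27/m
176288/g(71) - 19489/(-357187) = 176288/(-1*71 - 27/71) - 19489/(-357187) = 176288/(-71 - 27*1/71) - 19489*(-1/357187) = 176288/(-71 - 27/71) + 19489/357187 = 176288/(-5068/71) + 19489/357187 = 176288*(-71/5068) + 19489/357187 = -447016/181 + 19489/357187 = -159664776483/64650847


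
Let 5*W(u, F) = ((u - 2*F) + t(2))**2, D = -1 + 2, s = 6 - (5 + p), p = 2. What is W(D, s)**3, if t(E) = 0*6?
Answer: 729/125 ≈ 5.8320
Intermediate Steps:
s = -1 (s = 6 - (5 + 2) = 6 - 1*7 = 6 - 7 = -1)
D = 1
t(E) = 0
W(u, F) = (u - 2*F)**2/5 (W(u, F) = ((u - 2*F) + 0)**2/5 = (u - 2*F)**2/5)
W(D, s)**3 = ((1 - 2*(-1))**2/5)**3 = ((1 + 2)**2/5)**3 = ((1/5)*3**2)**3 = ((1/5)*9)**3 = (9/5)**3 = 729/125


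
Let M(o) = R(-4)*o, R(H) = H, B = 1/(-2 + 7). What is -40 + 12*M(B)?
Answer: -248/5 ≈ -49.600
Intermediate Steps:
B = ⅕ (B = 1/5 = ⅕ ≈ 0.20000)
M(o) = -4*o
-40 + 12*M(B) = -40 + 12*(-4*⅕) = -40 + 12*(-⅘) = -40 - 48/5 = -248/5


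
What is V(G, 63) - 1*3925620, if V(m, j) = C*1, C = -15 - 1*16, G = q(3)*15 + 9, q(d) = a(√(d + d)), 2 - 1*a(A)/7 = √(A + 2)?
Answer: -3925651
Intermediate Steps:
a(A) = 14 - 7*√(2 + A) (a(A) = 14 - 7*√(A + 2) = 14 - 7*√(2 + A))
q(d) = 14 - 7*√(2 + √2*√d) (q(d) = 14 - 7*√(2 + √(d + d)) = 14 - 7*√(2 + √(2*d)) = 14 - 7*√(2 + √2*√d))
G = 219 - 105*√(2 + √6) (G = (14 - 7*√(2 + √2*√3))*15 + 9 = (14 - 7*√(2 + √6))*15 + 9 = (210 - 105*√(2 + √6)) + 9 = 219 - 105*√(2 + √6) ≈ -2.4850)
C = -31 (C = -15 - 16 = -31)
V(m, j) = -31 (V(m, j) = -31*1 = -31)
V(G, 63) - 1*3925620 = -31 - 1*3925620 = -31 - 3925620 = -3925651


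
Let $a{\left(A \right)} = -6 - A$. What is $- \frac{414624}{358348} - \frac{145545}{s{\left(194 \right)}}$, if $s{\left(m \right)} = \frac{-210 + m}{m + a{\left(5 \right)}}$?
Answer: $\frac{2386124345949}{1433392} \approx 1.6647 \cdot 10^{6}$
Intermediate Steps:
$s{\left(m \right)} = \frac{-210 + m}{-11 + m}$ ($s{\left(m \right)} = \frac{-210 + m}{m - 11} = \frac{-210 + m}{-11 + m}$)
$- \frac{414624}{358348} - \frac{145545}{s{\left(194 \right)}} = - \frac{414624}{358348} - \frac{145545}{\frac{1}{-11 + 194} \left(-210 + 194\right)} = \left(-414624\right) \frac{1}{358348} - \frac{145545}{\frac{1}{183} \left(-16\right)} = - \frac{103656}{89587} - \frac{145545}{\frac{1}{183} \left(-16\right)} = - \frac{103656}{89587} - \frac{145545}{- \frac{16}{183}} = - \frac{103656}{89587} - - \frac{26634735}{16} = - \frac{103656}{89587} + \frac{26634735}{16} = \frac{2386124345949}{1433392}$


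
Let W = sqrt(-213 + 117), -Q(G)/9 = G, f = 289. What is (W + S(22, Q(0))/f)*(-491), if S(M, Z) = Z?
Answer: -1964*I*sqrt(6) ≈ -4810.8*I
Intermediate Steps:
Q(G) = -9*G
W = 4*I*sqrt(6) (W = sqrt(-96) = 4*I*sqrt(6) ≈ 9.798*I)
(W + S(22, Q(0))/f)*(-491) = (4*I*sqrt(6) - 9*0/289)*(-491) = (4*I*sqrt(6) + 0*(1/289))*(-491) = (4*I*sqrt(6) + 0)*(-491) = (4*I*sqrt(6))*(-491) = -1964*I*sqrt(6)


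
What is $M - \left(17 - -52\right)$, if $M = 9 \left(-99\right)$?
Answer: $-960$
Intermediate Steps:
$M = -891$
$M - \left(17 - -52\right) = -891 - \left(17 - -52\right) = -891 - \left(17 + 52\right) = -891 - 69 = -960$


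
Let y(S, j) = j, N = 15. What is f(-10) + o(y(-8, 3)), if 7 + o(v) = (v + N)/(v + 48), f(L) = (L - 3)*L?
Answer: 2097/17 ≈ 123.35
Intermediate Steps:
f(L) = L*(-3 + L) (f(L) = (-3 + L)*L = L*(-3 + L))
o(v) = -7 + (15 + v)/(48 + v) (o(v) = -7 + (v + 15)/(v + 48) = -7 + (15 + v)/(48 + v))
f(-10) + o(y(-8, 3)) = -10*(-3 - 10) + 3*(-107 - 2*3)/(48 + 3) = -10*(-13) + 3*(-107 - 6)/51 = 130 + 3*(1/51)*(-113) = 130 - 113/17 = 2097/17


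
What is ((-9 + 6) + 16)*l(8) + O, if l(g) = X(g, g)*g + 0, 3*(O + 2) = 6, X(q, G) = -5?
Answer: -520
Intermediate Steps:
O = 0 (O = -2 + (1/3)*6 = -2 + 2 = 0)
l(g) = -5*g (l(g) = -5*g + 0 = -5*g)
((-9 + 6) + 16)*l(8) + O = ((-9 + 6) + 16)*(-5*8) + 0 = (-3 + 16)*(-40) + 0 = 13*(-40) + 0 = -520 + 0 = -520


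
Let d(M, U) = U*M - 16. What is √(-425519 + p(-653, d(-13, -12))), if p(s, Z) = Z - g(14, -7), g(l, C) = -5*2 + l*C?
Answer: 7*I*√8679 ≈ 652.13*I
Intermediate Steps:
g(l, C) = -10 + C*l
d(M, U) = -16 + M*U (d(M, U) = M*U - 16 = -16 + M*U)
p(s, Z) = 108 + Z (p(s, Z) = Z - (-10 - 7*14) = Z - (-10 - 98) = Z - 1*(-108) = Z + 108 = 108 + Z)
√(-425519 + p(-653, d(-13, -12))) = √(-425519 + (108 + (-16 - 13*(-12)))) = √(-425519 + (108 + (-16 + 156))) = √(-425519 + (108 + 140)) = √(-425519 + 248) = √(-425271) = 7*I*√8679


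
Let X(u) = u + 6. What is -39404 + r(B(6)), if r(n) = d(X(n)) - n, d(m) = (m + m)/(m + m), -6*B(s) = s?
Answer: -39402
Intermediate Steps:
X(u) = 6 + u
B(s) = -s/6
d(m) = 1 (d(m) = (2*m)/((2*m)) = (2*m)*(1/(2*m)) = 1)
r(n) = 1 - n
-39404 + r(B(6)) = -39404 + (1 - (-1)*6/6) = -39404 + (1 - 1*(-1)) = -39404 + (1 + 1) = -39404 + 2 = -39402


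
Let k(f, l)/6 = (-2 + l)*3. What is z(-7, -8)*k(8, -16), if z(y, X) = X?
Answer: 2592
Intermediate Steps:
k(f, l) = -36 + 18*l (k(f, l) = 6*((-2 + l)*3) = 6*(-6 + 3*l) = -36 + 18*l)
z(-7, -8)*k(8, -16) = -8*(-36 + 18*(-16)) = -8*(-36 - 288) = -8*(-324) = 2592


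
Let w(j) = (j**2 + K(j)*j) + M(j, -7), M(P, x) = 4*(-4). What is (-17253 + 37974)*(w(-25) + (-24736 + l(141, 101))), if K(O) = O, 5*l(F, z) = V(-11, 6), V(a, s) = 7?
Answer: -2434779663/5 ≈ -4.8696e+8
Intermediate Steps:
M(P, x) = -16
l(F, z) = 7/5 (l(F, z) = (1/5)*7 = 7/5)
w(j) = -16 + 2*j**2 (w(j) = (j**2 + j*j) - 16 = (j**2 + j**2) - 16 = 2*j**2 - 16 = -16 + 2*j**2)
(-17253 + 37974)*(w(-25) + (-24736 + l(141, 101))) = (-17253 + 37974)*((-16 + 2*(-25)**2) + (-24736 + 7/5)) = 20721*((-16 + 2*625) - 123673/5) = 20721*((-16 + 1250) - 123673/5) = 20721*(1234 - 123673/5) = 20721*(-117503/5) = -2434779663/5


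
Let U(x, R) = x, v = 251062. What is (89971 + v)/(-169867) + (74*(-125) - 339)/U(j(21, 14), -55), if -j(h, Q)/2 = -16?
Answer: -1639767719/5435744 ≈ -301.66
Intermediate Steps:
j(h, Q) = 32 (j(h, Q) = -2*(-16) = 32)
(89971 + v)/(-169867) + (74*(-125) - 339)/U(j(21, 14), -55) = (89971 + 251062)/(-169867) + (74*(-125) - 339)/32 = 341033*(-1/169867) + (-9250 - 339)*(1/32) = -341033/169867 - 9589*1/32 = -341033/169867 - 9589/32 = -1639767719/5435744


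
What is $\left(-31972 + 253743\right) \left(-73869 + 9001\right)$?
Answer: $-14385841228$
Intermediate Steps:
$\left(-31972 + 253743\right) \left(-73869 + 9001\right) = 221771 \left(-64868\right) = -14385841228$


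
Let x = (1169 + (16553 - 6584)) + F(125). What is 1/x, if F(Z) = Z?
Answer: 1/11263 ≈ 8.8786e-5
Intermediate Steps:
x = 11263 (x = (1169 + (16553 - 6584)) + 125 = (1169 + 9969) + 125 = 11138 + 125 = 11263)
1/x = 1/11263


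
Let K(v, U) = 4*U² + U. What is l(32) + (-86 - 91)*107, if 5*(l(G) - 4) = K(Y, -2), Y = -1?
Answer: -94661/5 ≈ -18932.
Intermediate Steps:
K(v, U) = U + 4*U²
l(G) = 34/5 (l(G) = 4 + (-2*(1 + 4*(-2)))/5 = 4 + (-2*(1 - 8))/5 = 4 + (-2*(-7))/5 = 4 + (⅕)*14 = 4 + 14/5 = 34/5)
l(32) + (-86 - 91)*107 = 34/5 + (-86 - 91)*107 = 34/5 - 177*107 = 34/5 - 18939 = -94661/5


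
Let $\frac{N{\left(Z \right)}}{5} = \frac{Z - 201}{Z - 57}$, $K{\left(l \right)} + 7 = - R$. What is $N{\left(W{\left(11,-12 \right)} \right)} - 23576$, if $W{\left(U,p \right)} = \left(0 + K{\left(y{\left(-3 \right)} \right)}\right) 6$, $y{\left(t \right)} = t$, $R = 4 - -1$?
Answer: $- \frac{1013313}{43} \approx -23565.0$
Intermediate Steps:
$R = 5$ ($R = 4 + 1 = 5$)
$K{\left(l \right)} = -12$ ($K{\left(l \right)} = -7 - 5 = -12$)
$W{\left(U,p \right)} = -72$ ($W{\left(U,p \right)} = \left(0 - 12\right) 6 = \left(-12\right) 6 = -72$)
$N{\left(Z \right)} = \frac{5 \left(-201 + Z\right)}{-57 + Z}$ ($N{\left(Z \right)} = 5 \frac{Z - 201}{Z - 57} = 5 \frac{-201 + Z}{-57 + Z} = \frac{5 \left(-201 + Z\right)}{-57 + Z}$)
$N{\left(W{\left(11,-12 \right)} \right)} - 23576 = \frac{5 \left(-201 - 72\right)}{-57 - 72} - 23576 = 5 \frac{1}{-129} \left(-273\right) - 23576 = 5 \left(- \frac{1}{129}\right) \left(-273\right) - 23576 = \frac{455}{43} - 23576 = - \frac{1013313}{43}$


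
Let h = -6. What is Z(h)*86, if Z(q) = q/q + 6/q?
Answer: 0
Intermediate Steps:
Z(q) = 1 + 6/q
Z(h)*86 = ((6 - 6)/(-6))*86 = -1/6*0*86 = 0*86 = 0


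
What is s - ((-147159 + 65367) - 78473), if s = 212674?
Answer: 372939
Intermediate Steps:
s - ((-147159 + 65367) - 78473) = 212674 - ((-147159 + 65367) - 78473) = 212674 - (-81792 - 78473) = 212674 - 1*(-160265) = 212674 + 160265 = 372939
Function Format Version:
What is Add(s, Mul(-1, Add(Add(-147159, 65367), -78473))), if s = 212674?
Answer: 372939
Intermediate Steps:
Add(s, Mul(-1, Add(Add(-147159, 65367), -78473))) = Add(212674, Mul(-1, Add(Add(-147159, 65367), -78473))) = Add(212674, Mul(-1, Add(-81792, -78473))) = Add(212674, Mul(-1, -160265)) = Add(212674, 160265) = 372939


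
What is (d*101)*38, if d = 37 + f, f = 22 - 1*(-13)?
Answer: 276336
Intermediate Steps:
f = 35 (f = 22 + 13 = 35)
d = 72 (d = 37 + 35 = 72)
(d*101)*38 = (72*101)*38 = 7272*38 = 276336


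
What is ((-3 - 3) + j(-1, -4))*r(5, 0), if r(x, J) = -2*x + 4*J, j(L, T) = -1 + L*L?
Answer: 60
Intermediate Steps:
j(L, T) = -1 + L**2
((-3 - 3) + j(-1, -4))*r(5, 0) = ((-3 - 3) + (-1 + (-1)**2))*(-2*5 + 4*0) = (-6 + (-1 + 1))*(-10 + 0) = (-6 + 0)*(-10) = -6*(-10) = 60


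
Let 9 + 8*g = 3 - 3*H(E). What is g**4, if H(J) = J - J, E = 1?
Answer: 81/256 ≈ 0.31641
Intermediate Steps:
H(J) = 0
g = -3/4 (g = -9/8 + (3 - 3*0)/8 = -9/8 + (3 + 0)/8 = -9/8 + (1/8)*3 = -9/8 + 3/8 = -3/4 ≈ -0.75000)
g**4 = (-3/4)**4 = 81/256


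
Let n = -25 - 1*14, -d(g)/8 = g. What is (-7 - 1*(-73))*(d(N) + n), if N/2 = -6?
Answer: 3762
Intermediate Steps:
N = -12 (N = 2*(-6) = -12)
d(g) = -8*g
n = -39 (n = -25 - 14 = -39)
(-7 - 1*(-73))*(d(N) + n) = (-7 - 1*(-73))*(-8*(-12) - 39) = (-7 + 73)*(96 - 39) = 66*57 = 3762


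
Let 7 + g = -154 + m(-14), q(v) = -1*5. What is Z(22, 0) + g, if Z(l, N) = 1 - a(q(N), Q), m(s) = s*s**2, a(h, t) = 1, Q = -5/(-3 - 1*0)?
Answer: -2905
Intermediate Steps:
q(v) = -5
Q = 5/3 (Q = -5/(-3 + 0) = -5/(-3) = -5*(-1/3) = 5/3 ≈ 1.6667)
m(s) = s**3
Z(l, N) = 0 (Z(l, N) = 1 - 1*1 = 1 - 1 = 0)
g = -2905 (g = -7 + (-154 + (-14)**3) = -7 + (-154 - 2744) = -7 - 2898 = -2905)
Z(22, 0) + g = 0 - 2905 = -2905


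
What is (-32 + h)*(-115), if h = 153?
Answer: -13915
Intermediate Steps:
(-32 + h)*(-115) = (-32 + 153)*(-115) = 121*(-115) = -13915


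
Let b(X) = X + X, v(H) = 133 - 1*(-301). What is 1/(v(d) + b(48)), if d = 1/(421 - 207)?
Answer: 1/530 ≈ 0.0018868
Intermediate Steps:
d = 1/214 ≈ 0.0046729
v(H) = 434 (v(H) = 133 + 301 = 434)
b(X) = 2*X
1/(v(d) + b(48)) = 1/(434 + 2*48) = 1/(434 + 96) = 1/530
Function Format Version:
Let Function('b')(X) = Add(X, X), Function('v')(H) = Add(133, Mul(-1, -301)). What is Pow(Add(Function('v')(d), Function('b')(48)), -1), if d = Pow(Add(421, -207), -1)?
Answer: Rational(1, 530) ≈ 0.0018868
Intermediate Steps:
d = Rational(1, 214) (d = Pow(214, -1) = Rational(1, 214) ≈ 0.0046729)
Function('v')(H) = 434 (Function('v')(H) = Add(133, 301) = 434)
Function('b')(X) = Mul(2, X)
Pow(Add(Function('v')(d), Function('b')(48)), -1) = Pow(Add(434, Mul(2, 48)), -1) = Pow(Add(434, 96), -1) = Pow(530, -1) = Rational(1, 530)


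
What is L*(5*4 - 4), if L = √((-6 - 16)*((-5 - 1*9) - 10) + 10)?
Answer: 16*√538 ≈ 371.12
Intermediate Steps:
L = √538 (L = √(-22*((-5 - 9) - 10) + 10) = √(-22*(-14 - 10) + 10) = √(-22*(-24) + 10) = √(528 + 10) = √538 ≈ 23.195)
L*(5*4 - 4) = √538*(5*4 - 4) = √538*(20 - 4) = √538*16 = 16*√538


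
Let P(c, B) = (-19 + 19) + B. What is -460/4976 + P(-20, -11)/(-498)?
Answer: -21793/309756 ≈ -0.070355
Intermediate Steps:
P(c, B) = B (P(c, B) = 0 + B = B)
-460/4976 + P(-20, -11)/(-498) = -460/4976 - 11/(-498) = -460*1/4976 - 11*(-1/498) = -115/1244 + 11/498 = -21793/309756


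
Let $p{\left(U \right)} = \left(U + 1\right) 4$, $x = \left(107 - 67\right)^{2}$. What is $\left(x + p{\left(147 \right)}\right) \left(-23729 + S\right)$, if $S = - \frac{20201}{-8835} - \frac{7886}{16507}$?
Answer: $- \frac{7585104807038336}{145839345} \approx -5.201 \cdot 10^{7}$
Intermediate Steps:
$x = 1600$ ($x = 40^{2} = 1600$)
$p{\left(U \right)} = 4 + 4 U$ ($p{\left(U \right)} = \left(1 + U\right) 4 = 4 + 4 U$)
$S = \frac{263785097}{145839345}$ ($S = \left(-20201\right) \left(- \frac{1}{8835}\right) - \frac{7886}{16507} = \frac{20201}{8835} - \frac{7886}{16507} = \frac{263785097}{145839345} \approx 1.8087$)
$\left(x + p{\left(147 \right)}\right) \left(-23729 + S\right) = \left(1600 + \left(4 + 4 \cdot 147\right)\right) \left(-23729 + \frac{263785097}{145839345}\right) = \left(1600 + \left(4 + 588\right)\right) \left(- \frac{3460358032408}{145839345}\right) = \left(1600 + 592\right) \left(- \frac{3460358032408}{145839345}\right) = 2192 \left(- \frac{3460358032408}{145839345}\right) = - \frac{7585104807038336}{145839345}$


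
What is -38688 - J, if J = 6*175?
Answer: -39738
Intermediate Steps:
J = 1050
-38688 - J = -38688 - 1*1050 = -38688 - 1050 = -39738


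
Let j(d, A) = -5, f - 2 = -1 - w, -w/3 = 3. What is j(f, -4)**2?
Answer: 25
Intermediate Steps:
w = -9 (w = -3*3 = -9)
f = 10 (f = 2 + (-1 - 1*(-9)) = 2 + (-1 + 9) = 2 + 8 = 10)
j(f, -4)**2 = (-5)**2 = 25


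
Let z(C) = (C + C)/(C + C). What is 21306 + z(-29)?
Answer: 21307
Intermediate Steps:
z(C) = 1 (z(C) = (2*C)/((2*C)) = (2*C)*(1/(2*C)) = 1)
21306 + z(-29) = 21306 + 1 = 21307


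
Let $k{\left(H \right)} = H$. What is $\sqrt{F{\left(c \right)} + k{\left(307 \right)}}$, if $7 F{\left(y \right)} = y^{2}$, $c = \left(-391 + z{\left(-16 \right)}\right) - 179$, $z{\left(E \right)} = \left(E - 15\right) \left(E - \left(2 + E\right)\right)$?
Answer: $\frac{\sqrt{1821491}}{7} \approx 192.8$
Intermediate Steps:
$z{\left(E \right)} = 30 - 2 E$ ($z{\left(E \right)} = \left(-15 + E\right) \left(E - \left(2 + E\right)\right) = \left(-15 + E\right) \left(-2\right) = 30 - 2 E$)
$c = -508$ ($c = \left(-391 + \left(30 - -32\right)\right) - 179 = \left(-391 + \left(30 + 32\right)\right) - 179 = \left(-391 + 62\right) - 179 = -329 - 179 = -508$)
$F{\left(y \right)} = \frac{y^{2}}{7}$
$\sqrt{F{\left(c \right)} + k{\left(307 \right)}} = \sqrt{\frac{\left(-508\right)^{2}}{7} + 307} = \sqrt{\frac{1}{7} \cdot 258064 + 307} = \sqrt{\frac{258064}{7} + 307} = \sqrt{\frac{260213}{7}} = \frac{\sqrt{1821491}}{7}$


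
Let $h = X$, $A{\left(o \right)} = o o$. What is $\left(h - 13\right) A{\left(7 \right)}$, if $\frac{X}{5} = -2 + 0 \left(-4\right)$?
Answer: $-1127$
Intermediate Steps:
$A{\left(o \right)} = o^{2}$
$X = -10$ ($X = 5 \left(-2 + 0 \left(-4\right)\right) = 5 \left(-2 + 0\right) = 5 \left(-2\right) = -10$)
$h = -10$
$\left(h - 13\right) A{\left(7 \right)} = \left(-10 - 13\right) 7^{2} = \left(-23\right) 49 = -1127$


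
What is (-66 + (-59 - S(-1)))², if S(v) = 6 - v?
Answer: 17424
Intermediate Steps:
(-66 + (-59 - S(-1)))² = (-66 + (-59 - (6 - 1*(-1))))² = (-66 + (-59 - (6 + 1)))² = (-66 + (-59 - 1*7))² = (-66 + (-59 - 7))² = (-66 - 66)² = (-132)² = 17424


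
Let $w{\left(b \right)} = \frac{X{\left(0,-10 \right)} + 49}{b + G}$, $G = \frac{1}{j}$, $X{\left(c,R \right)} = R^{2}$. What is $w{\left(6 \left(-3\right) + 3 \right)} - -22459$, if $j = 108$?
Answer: $\frac{36345029}{1619} \approx 22449.0$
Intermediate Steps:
$G = \frac{1}{108} \approx 0.0092593$
$w{\left(b \right)} = \frac{149}{\frac{1}{108} + b}$ ($w{\left(b \right)} = \frac{\left(-10\right)^{2} + 49}{b + \frac{1}{108}} = \frac{100 + 49}{\frac{1}{108} + b} = \frac{149}{\frac{1}{108} + b}$)
$w{\left(6 \left(-3\right) + 3 \right)} - -22459 = \frac{16092}{1 + 108 \left(6 \left(-3\right) + 3\right)} - -22459 = \frac{16092}{1 + 108 \left(-18 + 3\right)} + 22459 = \frac{16092}{1 + 108 \left(-15\right)} + 22459 = \frac{16092}{1 - 1620} + 22459 = \frac{16092}{-1619} + 22459 = 16092 \left(- \frac{1}{1619}\right) + 22459 = - \frac{16092}{1619} + 22459 = \frac{36345029}{1619}$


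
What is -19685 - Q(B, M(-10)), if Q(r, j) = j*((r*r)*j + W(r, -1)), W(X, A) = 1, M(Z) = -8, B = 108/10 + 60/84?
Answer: -34498501/1225 ≈ -28162.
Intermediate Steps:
B = 403/35 (B = 108*(⅒) + 60*(1/84) = 54/5 + 5/7 = 403/35 ≈ 11.514)
Q(r, j) = j*(1 + j*r²) (Q(r, j) = j*((r*r)*j + 1) = j*(r²*j + 1) = j*(j*r² + 1) = j*(1 + j*r²))
-19685 - Q(B, M(-10)) = -19685 - (-8)*(1 - 8*(403/35)²) = -19685 - (-8)*(1 - 8*162409/1225) = -19685 - (-8)*(1 - 1299272/1225) = -19685 - (-8)*(-1298047)/1225 = -19685 - 1*10384376/1225 = -19685 - 10384376/1225 = -34498501/1225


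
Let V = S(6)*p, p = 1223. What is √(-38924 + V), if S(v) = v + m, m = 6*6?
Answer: √12442 ≈ 111.54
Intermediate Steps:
m = 36
S(v) = 36 + v (S(v) = v + 36 = 36 + v)
V = 51366 (V = (36 + 6)*1223 = 42*1223 = 51366)
√(-38924 + V) = √(-38924 + 51366) = √12442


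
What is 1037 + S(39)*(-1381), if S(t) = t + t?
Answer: -106681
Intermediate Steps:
S(t) = 2*t
1037 + S(39)*(-1381) = 1037 + (2*39)*(-1381) = 1037 + 78*(-1381) = 1037 - 107718 = -106681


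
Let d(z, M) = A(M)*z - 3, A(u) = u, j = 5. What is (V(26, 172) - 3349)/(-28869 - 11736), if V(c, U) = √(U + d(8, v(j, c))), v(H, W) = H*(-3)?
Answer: 1114/13535 ≈ 0.082305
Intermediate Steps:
v(H, W) = -3*H
d(z, M) = -3 + M*z (d(z, M) = M*z - 3 = -3 + M*z)
V(c, U) = √(-123 + U) (V(c, U) = √(U + (-3 - 3*5*8)) = √(U + (-3 - 15*8)) = √(U + (-3 - 120)) = √(U - 123) = √(-123 + U))
(V(26, 172) - 3349)/(-28869 - 11736) = (√(-123 + 172) - 3349)/(-28869 - 11736) = (√49 - 3349)/(-40605) = (7 - 3349)*(-1/40605) = -3342*(-1/40605) = 1114/13535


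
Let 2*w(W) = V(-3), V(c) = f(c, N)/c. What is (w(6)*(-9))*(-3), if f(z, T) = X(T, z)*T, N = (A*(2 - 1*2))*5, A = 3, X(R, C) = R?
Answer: 0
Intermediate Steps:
N = 0 (N = (3*(2 - 1*2))*5 = (3*(2 - 2))*5 = (3*0)*5 = 0*5 = 0)
f(z, T) = T² (f(z, T) = T*T = T²)
V(c) = 0 (V(c) = 0²/c = 0/c = 0)
w(W) = 0 (w(W) = (½)*0 = 0)
(w(6)*(-9))*(-3) = (0*(-9))*(-3) = 0*(-3) = 0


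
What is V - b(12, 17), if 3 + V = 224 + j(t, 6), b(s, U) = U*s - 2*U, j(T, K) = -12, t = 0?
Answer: 39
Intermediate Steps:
b(s, U) = -2*U + U*s
V = 209 (V = -3 + (224 - 12) = -3 + 212 = 209)
V - b(12, 17) = 209 - 17*(-2 + 12) = 209 - 17*10 = 209 - 1*170 = 209 - 170 = 39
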